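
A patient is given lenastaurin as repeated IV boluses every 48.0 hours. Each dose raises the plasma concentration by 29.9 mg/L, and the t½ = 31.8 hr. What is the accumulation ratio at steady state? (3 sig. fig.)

k = ln 2 / 31.8 = 0.02180 hr⁻¹
Fraction remaining after one interval: e^(−kτ) = e^(−0.02180 × 48.0) = 0.3512
R = 1 / (1 − 0.3512) = 1 / 0.6488 ≈ 1.54

1.54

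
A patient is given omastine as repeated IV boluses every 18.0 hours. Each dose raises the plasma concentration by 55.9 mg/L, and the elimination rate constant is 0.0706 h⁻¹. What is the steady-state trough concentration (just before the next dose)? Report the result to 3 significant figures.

Fraction remaining after one interval: e^(−kτ) = e^(−0.07060 × 18.0) = 0.2806
R = 1 / (1 − 0.2806) = 1.390
Css,max = 55.9 × 1.390 = 77.70 mg/L
Css,min = Css,max × e^(−kτ) = 77.70 × 0.2806 ≈ 21.8 mg/L

21.8 mg/L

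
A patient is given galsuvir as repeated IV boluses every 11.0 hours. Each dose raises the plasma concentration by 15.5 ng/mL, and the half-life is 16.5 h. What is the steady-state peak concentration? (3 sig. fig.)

k = ln 2 / 16.5 = 0.04201 h⁻¹
Fraction remaining after one interval: e^(−kτ) = e^(−0.04201 × 11.0) = 0.6300
R = 1 / (1 − 0.6300) = 2.702
Css,max = 15.5 × 2.702 ≈ 41.9 ng/mL

41.9 ng/mL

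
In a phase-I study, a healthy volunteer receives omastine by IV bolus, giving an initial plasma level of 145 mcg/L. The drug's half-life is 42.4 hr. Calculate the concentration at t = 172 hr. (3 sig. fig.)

k = ln 2 / 42.4 = 0.01635 hr⁻¹
172 hr is 4.057 half-lives, so C = 145 × (1/2)^4.057 = 145 × 0.06010 ≈ 8.71 mcg/L

8.71 mcg/L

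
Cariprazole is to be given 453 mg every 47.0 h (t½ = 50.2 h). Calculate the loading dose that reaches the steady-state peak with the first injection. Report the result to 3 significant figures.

k = ln 2 / 50.2 = 0.01381 h⁻¹
Accumulation ratio R = 1 / (1 − e^(−kτ)) = 1 / (1 − e^(−0.01381×47.0)) = 1 / (1 − 0.5226) = 2.095
Loading dose = maintenance dose × R = 453 × 2.095 ≈ 949 mg

949 mg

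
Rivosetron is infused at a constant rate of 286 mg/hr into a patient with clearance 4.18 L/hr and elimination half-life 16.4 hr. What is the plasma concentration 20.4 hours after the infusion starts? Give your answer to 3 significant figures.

Css = rate / CL = 286 / 4.18 = 68.42 µg/mL
k = ln 2 / 16.4 = 0.04227 hr⁻¹
C(t) = Css (1 − e^(−kt)) = 68.42 × (1 − e^(−0.8622)) = 68.42 × 0.5778 ≈ 39.5 µg/mL

39.5 µg/mL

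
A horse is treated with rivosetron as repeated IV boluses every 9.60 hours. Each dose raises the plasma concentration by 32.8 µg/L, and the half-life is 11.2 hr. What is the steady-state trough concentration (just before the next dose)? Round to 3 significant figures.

k = ln 2 / 11.2 = 0.06189 hr⁻¹
Fraction remaining after one interval: e^(−kτ) = e^(−0.06189 × 9.60) = 0.5520
R = 1 / (1 − 0.5520) = 2.232
Css,max = 32.8 × 2.232 = 73.22 µg/L
Css,min = Css,max × e^(−kτ) = 73.22 × 0.5520 ≈ 40.4 µg/L

40.4 µg/L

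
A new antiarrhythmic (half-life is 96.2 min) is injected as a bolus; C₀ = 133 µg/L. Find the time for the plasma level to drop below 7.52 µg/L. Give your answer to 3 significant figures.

k = ln 2 / 96.2 = 0.007205 min⁻¹
C(t) = C₀ e^(−kt)  ⇒  t = ln(C₀/C) / k
t = ln(133/7.52) / 0.007205 = 2.873 / 0.007205 ≈ 399 minutes

399 minutes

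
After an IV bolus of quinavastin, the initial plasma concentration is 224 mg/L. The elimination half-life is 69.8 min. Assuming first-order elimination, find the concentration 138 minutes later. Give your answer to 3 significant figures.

k = ln 2 / 69.8 = 0.009930 min⁻¹
138 min is 1.977 half-lives, so C = 224 × (1/2)^1.977 = 224 × 0.2540 ≈ 56.9 mg/L

56.9 mg/L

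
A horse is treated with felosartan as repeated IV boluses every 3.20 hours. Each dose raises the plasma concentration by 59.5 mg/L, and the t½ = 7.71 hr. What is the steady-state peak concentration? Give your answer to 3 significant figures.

238 mg/L

k = ln 2 / 7.71 = 0.08990 hr⁻¹
Fraction remaining after one interval: e^(−kτ) = e^(−0.08990 × 3.20) = 0.7500
R = 1 / (1 − 0.7500) = 4.000
Css,max = 59.5 × 4.000 ≈ 238 mg/L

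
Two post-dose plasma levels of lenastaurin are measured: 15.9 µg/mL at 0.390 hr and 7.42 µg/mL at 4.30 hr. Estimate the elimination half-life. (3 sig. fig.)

3.56 hours

k = ln(C₁/C₂) / (t₂ − t₁) = ln(15.9/7.42) / (4.30 − 0.390)
  = 0.7621 / 3.910 = 0.1949 hr⁻¹
t½ = ln 2 / k = ln 2 / 0.1949 ≈ 3.56 hours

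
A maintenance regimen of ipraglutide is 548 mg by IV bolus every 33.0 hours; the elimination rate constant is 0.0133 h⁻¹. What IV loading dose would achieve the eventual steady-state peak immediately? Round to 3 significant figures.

Accumulation ratio R = 1 / (1 − e^(−kτ)) = 1 / (1 − e^(−0.01330×33.0)) = 1 / (1 − 0.6447) = 2.815
Loading dose = maintenance dose × R = 548 × 2.815 ≈ 1540 mg

1540 mg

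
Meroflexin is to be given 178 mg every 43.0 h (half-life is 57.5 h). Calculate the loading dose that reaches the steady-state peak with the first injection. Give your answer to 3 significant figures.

k = ln 2 / 57.5 = 0.01205 h⁻¹
Accumulation ratio R = 1 / (1 − e^(−kτ)) = 1 / (1 − e^(−0.01205×43.0)) = 1 / (1 − 0.5955) = 2.472
Loading dose = maintenance dose × R = 178 × 2.472 ≈ 440 mg

440 mg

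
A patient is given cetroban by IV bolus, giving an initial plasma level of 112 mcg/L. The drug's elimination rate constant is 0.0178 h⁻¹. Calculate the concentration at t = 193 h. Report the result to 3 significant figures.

3.61 mcg/L

C(t) = C₀ e^(−kt) = 112 × e^(−0.01780 × 193) = 112 × e^(−3.435) = 112 × 0.03221 ≈ 3.61 mcg/L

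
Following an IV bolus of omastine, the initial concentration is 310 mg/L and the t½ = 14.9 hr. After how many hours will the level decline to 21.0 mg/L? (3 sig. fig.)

k = ln 2 / 14.9 = 0.04652 hr⁻¹
C(t) = C₀ e^(−kt)  ⇒  t = ln(C₀/C) / k
t = ln(310/21.0) / 0.04652 = 2.692 / 0.04652 ≈ 57.9 hours

57.9 hours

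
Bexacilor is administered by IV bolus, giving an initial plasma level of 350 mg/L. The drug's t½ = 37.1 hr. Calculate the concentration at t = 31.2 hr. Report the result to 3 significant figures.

195 mg/L

k = ln 2 / 37.1 = 0.01868 hr⁻¹
31.2 hr is 0.8410 half-lives, so C = 350 × (1/2)^0.8410 = 350 × 0.5583 ≈ 195 mg/L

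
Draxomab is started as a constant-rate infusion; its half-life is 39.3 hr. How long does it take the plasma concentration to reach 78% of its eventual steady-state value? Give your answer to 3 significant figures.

85.8 hours

k = ln 2 / 39.3 = 0.01764 hr⁻¹
f = 1 − e^(−kt)  ⇒  t = −ln(1 − f) / k
t = −ln(1 − 0.78) / 0.01764 = 1.514 / 0.01764 ≈ 85.8 hours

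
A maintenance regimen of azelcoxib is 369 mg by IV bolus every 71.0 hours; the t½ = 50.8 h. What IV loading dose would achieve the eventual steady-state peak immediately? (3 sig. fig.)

595 mg

k = ln 2 / 50.8 = 0.01364 h⁻¹
Accumulation ratio R = 1 / (1 − e^(−kτ)) = 1 / (1 − e^(−0.01364×71.0)) = 1 / (1 − 0.3796) = 1.612
Loading dose = maintenance dose × R = 369 × 1.612 ≈ 595 mg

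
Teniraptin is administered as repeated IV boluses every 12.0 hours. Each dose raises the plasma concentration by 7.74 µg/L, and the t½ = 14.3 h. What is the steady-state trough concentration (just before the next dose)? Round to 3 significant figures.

9.81 µg/L

k = ln 2 / 14.3 = 0.04847 h⁻¹
Fraction remaining after one interval: e^(−kτ) = e^(−0.04847 × 12.0) = 0.5590
R = 1 / (1 − 0.5590) = 2.267
Css,max = 7.74 × 2.267 = 17.55 µg/L
Css,min = Css,max × e^(−kτ) = 17.55 × 0.5590 ≈ 9.81 µg/L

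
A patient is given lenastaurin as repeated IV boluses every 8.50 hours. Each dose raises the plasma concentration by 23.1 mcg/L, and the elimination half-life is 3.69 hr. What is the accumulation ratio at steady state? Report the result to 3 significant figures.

1.25

k = ln 2 / 3.69 = 0.1878 hr⁻¹
Fraction remaining after one interval: e^(−kτ) = e^(−0.1878 × 8.50) = 0.2026
R = 1 / (1 − 0.2026) = 1 / 0.7974 ≈ 1.25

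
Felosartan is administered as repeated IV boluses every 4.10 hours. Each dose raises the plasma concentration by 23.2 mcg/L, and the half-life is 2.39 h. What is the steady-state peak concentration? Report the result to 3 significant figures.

33.4 mcg/L

k = ln 2 / 2.39 = 0.2900 h⁻¹
Fraction remaining after one interval: e^(−kτ) = e^(−0.2900 × 4.10) = 0.3045
R = 1 / (1 − 0.3045) = 1.438
Css,max = 23.2 × 1.438 ≈ 33.4 mcg/L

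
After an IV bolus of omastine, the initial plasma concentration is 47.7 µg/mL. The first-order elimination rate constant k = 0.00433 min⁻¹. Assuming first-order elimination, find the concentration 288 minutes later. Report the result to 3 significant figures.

13.7 µg/mL

C(t) = C₀ e^(−kt) = 47.7 × e^(−0.004330 × 288) = 47.7 × e^(−1.247) = 47.7 × 0.2874 ≈ 13.7 µg/mL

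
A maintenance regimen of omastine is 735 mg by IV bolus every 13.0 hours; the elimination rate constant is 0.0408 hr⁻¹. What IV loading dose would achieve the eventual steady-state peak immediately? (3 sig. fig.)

Accumulation ratio R = 1 / (1 − e^(−kτ)) = 1 / (1 − e^(−0.04080×13.0)) = 1 / (1 − 0.5884) = 2.429
Loading dose = maintenance dose × R = 735 × 2.429 ≈ 1790 mg

1790 mg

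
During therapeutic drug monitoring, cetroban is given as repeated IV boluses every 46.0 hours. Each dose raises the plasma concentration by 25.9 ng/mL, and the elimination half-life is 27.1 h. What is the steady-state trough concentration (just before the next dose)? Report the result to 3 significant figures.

11.5 ng/mL

k = ln 2 / 27.1 = 0.02558 h⁻¹
Fraction remaining after one interval: e^(−kτ) = e^(−0.02558 × 46.0) = 0.3083
R = 1 / (1 − 0.3083) = 1.446
Css,max = 25.9 × 1.446 = 37.45 ng/mL
Css,min = Css,max × e^(−kτ) = 37.45 × 0.3083 ≈ 11.5 ng/mL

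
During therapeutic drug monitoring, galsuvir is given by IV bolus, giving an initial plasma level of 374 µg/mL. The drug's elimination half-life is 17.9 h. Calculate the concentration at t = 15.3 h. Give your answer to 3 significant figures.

207 µg/mL

k = ln 2 / 17.9 = 0.03872 h⁻¹
C(t) = C₀ e^(−kt) = 374 × e^(−0.03872 × 15.3) = 374 × e^(−0.5925) = 374 × 0.5530 ≈ 207 µg/mL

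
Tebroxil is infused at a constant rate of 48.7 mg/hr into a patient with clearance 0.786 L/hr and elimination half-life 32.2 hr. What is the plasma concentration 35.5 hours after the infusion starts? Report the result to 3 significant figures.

Css = rate / CL = 48.7 / 0.786 = 61.96 µg/mL
k = ln 2 / 32.2 = 0.02153 hr⁻¹
C(t) = Css (1 − e^(−kt)) = 61.96 × (1 − e^(−0.7642)) = 61.96 × 0.5343 ≈ 33.1 µg/mL

33.1 µg/mL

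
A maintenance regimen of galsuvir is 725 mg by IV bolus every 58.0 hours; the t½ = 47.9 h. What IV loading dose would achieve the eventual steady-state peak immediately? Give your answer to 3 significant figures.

k = ln 2 / 47.9 = 0.01447 h⁻¹
Accumulation ratio R = 1 / (1 − e^(−kτ)) = 1 / (1 − e^(−0.01447×58.0)) = 1 / (1 − 0.4320) = 1.761
Loading dose = maintenance dose × R = 725 × 1.761 ≈ 1280 mg

1280 mg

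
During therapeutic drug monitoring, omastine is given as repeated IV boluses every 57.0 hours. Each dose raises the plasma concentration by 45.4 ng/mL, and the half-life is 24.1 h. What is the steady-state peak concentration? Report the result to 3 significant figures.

56.3 ng/mL

k = ln 2 / 24.1 = 0.02876 h⁻¹
Fraction remaining after one interval: e^(−kτ) = e^(−0.02876 × 57.0) = 0.1941
R = 1 / (1 − 0.1941) = 1.241
Css,max = 45.4 × 1.241 ≈ 56.3 ng/mL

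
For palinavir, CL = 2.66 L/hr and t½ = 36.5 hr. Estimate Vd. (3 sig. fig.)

140 L

k = ln 2 / t½ = ln 2 / 36.5 = 0.01899 hr⁻¹
V = CL / k = 2.66 / 0.01899 ≈ 140 L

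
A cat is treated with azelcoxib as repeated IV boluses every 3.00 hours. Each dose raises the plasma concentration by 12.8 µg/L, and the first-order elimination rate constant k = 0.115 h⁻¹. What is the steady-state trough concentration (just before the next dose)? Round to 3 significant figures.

Fraction remaining after one interval: e^(−kτ) = e^(−0.1150 × 3.00) = 0.7082
R = 1 / (1 − 0.7082) = 3.427
Css,max = 12.8 × 3.427 = 43.87 µg/L
Css,min = Css,max × e^(−kτ) = 43.87 × 0.7082 ≈ 31.1 µg/L

31.1 µg/L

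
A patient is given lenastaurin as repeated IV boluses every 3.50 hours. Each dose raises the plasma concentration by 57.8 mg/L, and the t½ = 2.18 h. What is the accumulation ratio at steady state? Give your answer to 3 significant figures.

k = ln 2 / 2.18 = 0.3180 h⁻¹
Fraction remaining after one interval: e^(−kτ) = e^(−0.3180 × 3.50) = 0.3286
R = 1 / (1 − 0.3286) = 1 / 0.6714 ≈ 1.49

1.49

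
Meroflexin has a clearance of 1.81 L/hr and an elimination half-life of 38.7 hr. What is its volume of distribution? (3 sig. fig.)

k = ln 2 / t½ = ln 2 / 38.7 = 0.01791 hr⁻¹
V = CL / k = 1.81 / 0.01791 ≈ 101 L

101 L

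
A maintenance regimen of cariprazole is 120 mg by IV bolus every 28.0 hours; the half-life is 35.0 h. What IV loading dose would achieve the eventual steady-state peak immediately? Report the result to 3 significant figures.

k = ln 2 / 35.0 = 0.01980 h⁻¹
Accumulation ratio R = 1 / (1 − e^(−kτ)) = 1 / (1 − e^(−0.01980×28.0)) = 1 / (1 − 0.5743) = 2.349
Loading dose = maintenance dose × R = 120 × 2.349 ≈ 282 mg

282 mg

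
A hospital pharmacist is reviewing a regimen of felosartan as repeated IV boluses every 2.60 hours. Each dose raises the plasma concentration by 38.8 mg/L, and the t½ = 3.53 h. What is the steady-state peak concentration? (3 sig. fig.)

97.0 mg/L

k = ln 2 / 3.53 = 0.1964 h⁻¹
Fraction remaining after one interval: e^(−kτ) = e^(−0.1964 × 2.60) = 0.6002
R = 1 / (1 − 0.6002) = 2.501
Css,max = 38.8 × 2.501 ≈ 97.0 mg/L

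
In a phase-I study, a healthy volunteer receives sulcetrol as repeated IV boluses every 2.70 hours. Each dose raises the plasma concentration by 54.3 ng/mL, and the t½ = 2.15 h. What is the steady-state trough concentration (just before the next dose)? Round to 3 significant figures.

k = ln 2 / 2.15 = 0.3224 h⁻¹
Fraction remaining after one interval: e^(−kτ) = e^(−0.3224 × 2.70) = 0.4188
R = 1 / (1 − 0.4188) = 1.720
Css,max = 54.3 × 1.720 = 93.42 ng/mL
Css,min = Css,max × e^(−kτ) = 93.42 × 0.4188 ≈ 39.1 ng/mL

39.1 ng/mL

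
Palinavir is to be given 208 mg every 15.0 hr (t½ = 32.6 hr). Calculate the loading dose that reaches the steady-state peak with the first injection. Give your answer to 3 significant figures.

762 mg

k = ln 2 / 32.6 = 0.02126 hr⁻¹
Accumulation ratio R = 1 / (1 − e^(−kτ)) = 1 / (1 − e^(−0.02126×15.0)) = 1 / (1 − 0.7269) = 3.662
Loading dose = maintenance dose × R = 208 × 3.662 ≈ 762 mg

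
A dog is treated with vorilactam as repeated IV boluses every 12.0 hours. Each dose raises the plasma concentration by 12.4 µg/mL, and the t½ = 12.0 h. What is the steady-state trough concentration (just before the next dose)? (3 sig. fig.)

k = ln 2 / 12.0 = 0.05776 h⁻¹
Fraction remaining after one interval: e^(−kτ) = e^(−0.05776 × 12.0) = 0.5000
R = 1 / (1 − 0.5000) = 2.000
Css,max = 12.4 × 2.000 = 24.80 µg/mL
Css,min = Css,max × e^(−kτ) = 24.80 × 0.5000 ≈ 12.4 µg/mL

12.4 µg/mL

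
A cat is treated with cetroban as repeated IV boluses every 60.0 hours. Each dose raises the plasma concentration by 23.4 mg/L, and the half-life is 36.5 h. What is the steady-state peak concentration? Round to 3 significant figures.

34.4 mg/L

k = ln 2 / 36.5 = 0.01899 h⁻¹
Fraction remaining after one interval: e^(−kτ) = e^(−0.01899 × 60.0) = 0.3200
R = 1 / (1 − 0.3200) = 1.471
Css,max = 23.4 × 1.471 ≈ 34.4 mg/L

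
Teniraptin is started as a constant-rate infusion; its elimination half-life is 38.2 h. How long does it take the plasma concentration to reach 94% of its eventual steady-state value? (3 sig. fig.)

k = ln 2 / 38.2 = 0.01815 h⁻¹
f = 1 − e^(−kt)  ⇒  t = −ln(1 − f) / k
t = −ln(1 − 0.94) / 0.01815 = 2.813 / 0.01815 ≈ 155 hours

155 hours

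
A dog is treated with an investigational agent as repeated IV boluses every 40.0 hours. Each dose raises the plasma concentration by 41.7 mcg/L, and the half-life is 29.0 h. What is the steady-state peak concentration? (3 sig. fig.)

k = ln 2 / 29.0 = 0.02390 h⁻¹
Fraction remaining after one interval: e^(−kτ) = e^(−0.02390 × 40.0) = 0.3844
R = 1 / (1 − 0.3844) = 1.624
Css,max = 41.7 × 1.624 ≈ 67.7 mcg/L

67.7 mcg/L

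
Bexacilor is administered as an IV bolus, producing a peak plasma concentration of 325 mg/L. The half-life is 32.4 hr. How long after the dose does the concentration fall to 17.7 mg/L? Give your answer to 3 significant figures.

k = ln 2 / 32.4 = 0.02139 hr⁻¹
C(t) = C₀ e^(−kt)  ⇒  t = ln(C₀/C) / k
t = ln(325/17.7) / 0.02139 = 2.910 / 0.02139 ≈ 136 hours

136 hours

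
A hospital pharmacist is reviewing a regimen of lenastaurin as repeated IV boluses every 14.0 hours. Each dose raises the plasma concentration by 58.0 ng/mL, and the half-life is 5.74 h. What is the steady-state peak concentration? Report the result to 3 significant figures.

k = ln 2 / 5.74 = 0.1208 h⁻¹
Fraction remaining after one interval: e^(−kτ) = e^(−0.1208 × 14.0) = 0.1844
R = 1 / (1 − 0.1844) = 1.226
Css,max = 58.0 × 1.226 ≈ 71.1 ng/mL

71.1 ng/mL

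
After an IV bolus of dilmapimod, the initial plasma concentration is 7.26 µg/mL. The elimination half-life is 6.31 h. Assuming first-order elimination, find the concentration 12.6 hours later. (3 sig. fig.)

1.82 µg/mL

k = ln 2 / 6.31 = 0.1098 h⁻¹
12.6 h is 1.997 half-lives, so C = 7.26 × (1/2)^1.997 = 7.26 × 0.2505 ≈ 1.82 µg/mL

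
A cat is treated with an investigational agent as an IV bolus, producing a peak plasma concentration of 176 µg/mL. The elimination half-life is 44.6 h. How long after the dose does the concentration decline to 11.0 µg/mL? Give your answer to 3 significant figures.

k = ln 2 / 44.6 = 0.01554 h⁻¹
C(t) = C₀ e^(−kt)  ⇒  t = ln(C₀/C) / k
t = ln(176/11.0) / 0.01554 = 2.773 / 0.01554 ≈ 178 hours

178 hours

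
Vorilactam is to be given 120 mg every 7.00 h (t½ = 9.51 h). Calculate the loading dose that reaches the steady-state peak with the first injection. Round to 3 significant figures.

k = ln 2 / 9.51 = 0.07289 h⁻¹
Accumulation ratio R = 1 / (1 − e^(−kτ)) = 1 / (1 − e^(−0.07289×7.00)) = 1 / (1 − 0.6004) = 2.502
Loading dose = maintenance dose × R = 120 × 2.502 ≈ 300 mg

300 mg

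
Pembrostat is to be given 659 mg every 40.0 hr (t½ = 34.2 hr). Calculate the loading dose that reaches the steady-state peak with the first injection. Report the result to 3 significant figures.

k = ln 2 / 34.2 = 0.02027 hr⁻¹
Accumulation ratio R = 1 / (1 − e^(−kτ)) = 1 / (1 − e^(−0.02027×40.0)) = 1 / (1 − 0.4445) = 1.800
Loading dose = maintenance dose × R = 659 × 1.800 ≈ 1190 mg

1190 mg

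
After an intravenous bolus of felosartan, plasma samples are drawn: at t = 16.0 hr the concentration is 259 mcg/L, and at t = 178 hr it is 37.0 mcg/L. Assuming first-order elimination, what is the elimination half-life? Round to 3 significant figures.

57.7 hours

k = ln(C₁/C₂) / (t₂ − t₁) = ln(259/37.0) / (178 − 16.0)
  = 1.946 / 162.0 = 0.01201 hr⁻¹
t½ = ln 2 / k = ln 2 / 0.01201 ≈ 57.7 hours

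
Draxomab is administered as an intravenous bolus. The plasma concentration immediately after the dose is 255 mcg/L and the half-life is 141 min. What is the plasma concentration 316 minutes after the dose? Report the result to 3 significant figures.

k = ln 2 / 141 = 0.004916 min⁻¹
C(t) = C₀ e^(−kt) = 255 × e^(−0.004916 × 316) = 255 × e^(−1.553) = 255 × 0.2115 ≈ 53.9 mcg/L

53.9 mcg/L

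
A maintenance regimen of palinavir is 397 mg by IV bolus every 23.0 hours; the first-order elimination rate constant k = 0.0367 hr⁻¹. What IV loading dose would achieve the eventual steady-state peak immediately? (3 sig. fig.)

Accumulation ratio R = 1 / (1 − e^(−kτ)) = 1 / (1 − e^(−0.03670×23.0)) = 1 / (1 − 0.4299) = 1.754
Loading dose = maintenance dose × R = 397 × 1.754 ≈ 696 mg

696 mg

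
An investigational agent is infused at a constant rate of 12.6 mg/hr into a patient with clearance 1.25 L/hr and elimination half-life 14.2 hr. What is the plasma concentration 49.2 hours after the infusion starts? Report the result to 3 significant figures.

9.17 mg/L

Css = rate / CL = 12.6 / 1.25 = 10.08 mg/L
k = ln 2 / 14.2 = 0.04881 hr⁻¹
C(t) = Css (1 − e^(−kt)) = 10.08 × (1 − e^(−2.402)) = 10.08 × 0.9094 ≈ 9.17 mg/L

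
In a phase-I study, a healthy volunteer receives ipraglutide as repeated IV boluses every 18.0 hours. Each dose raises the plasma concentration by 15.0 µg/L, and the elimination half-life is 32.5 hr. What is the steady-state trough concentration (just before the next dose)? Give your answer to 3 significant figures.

32.1 µg/L

k = ln 2 / 32.5 = 0.02133 hr⁻¹
Fraction remaining after one interval: e^(−kτ) = e^(−0.02133 × 18.0) = 0.6812
R = 1 / (1 − 0.6812) = 3.137
Css,max = 15.0 × 3.137 = 47.05 µg/L
Css,min = Css,max × e^(−kτ) = 47.05 × 0.6812 ≈ 32.1 µg/L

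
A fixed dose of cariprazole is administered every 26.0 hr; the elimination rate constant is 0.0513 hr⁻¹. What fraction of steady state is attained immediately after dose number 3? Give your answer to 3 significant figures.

0.982

f_n = 1 − e^(−nkτ) = 1 − e^(−3 × 0.05130 × 26.0) = 1 − e^(−4.001) = 1 − 0.01829 ≈ 0.982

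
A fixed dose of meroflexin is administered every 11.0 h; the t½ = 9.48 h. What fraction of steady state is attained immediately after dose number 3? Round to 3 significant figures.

0.910

k = ln 2 / 9.48 = 0.07312 h⁻¹
f_n = 1 − e^(−nkτ) = 1 − e^(−3 × 0.07312 × 11.0) = 1 − e^(−2.413) = 1 − 0.08956 ≈ 0.910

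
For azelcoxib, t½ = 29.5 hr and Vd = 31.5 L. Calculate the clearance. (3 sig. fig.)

0.740 L/hr

k = ln 2 / t½ = ln 2 / 29.5 = 0.02350 hr⁻¹
CL = k · V = 0.02350 × 31.5 ≈ 0.740 L/hr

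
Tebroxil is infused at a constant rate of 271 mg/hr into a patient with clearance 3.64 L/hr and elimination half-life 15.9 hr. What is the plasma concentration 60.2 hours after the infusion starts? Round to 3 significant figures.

69.1 mg/L

Css = rate / CL = 271 / 3.64 = 74.45 mg/L
k = ln 2 / 15.9 = 0.04359 hr⁻¹
C(t) = Css (1 − e^(−kt)) = 74.45 × (1 − e^(−2.624)) = 74.45 × 0.9275 ≈ 69.1 mg/L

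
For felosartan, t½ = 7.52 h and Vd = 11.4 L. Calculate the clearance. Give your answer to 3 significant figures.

1.05 L/h

k = ln 2 / t½ = ln 2 / 7.52 = 0.09217 h⁻¹
CL = k · V = 0.09217 × 11.4 ≈ 1.05 L/h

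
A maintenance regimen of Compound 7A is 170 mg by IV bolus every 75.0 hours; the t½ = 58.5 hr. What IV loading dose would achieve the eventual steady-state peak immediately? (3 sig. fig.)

k = ln 2 / 58.5 = 0.01185 hr⁻¹
Accumulation ratio R = 1 / (1 − e^(−kτ)) = 1 / (1 − e^(−0.01185×75.0)) = 1 / (1 − 0.4112) = 1.698
Loading dose = maintenance dose × R = 170 × 1.698 ≈ 289 mg

289 mg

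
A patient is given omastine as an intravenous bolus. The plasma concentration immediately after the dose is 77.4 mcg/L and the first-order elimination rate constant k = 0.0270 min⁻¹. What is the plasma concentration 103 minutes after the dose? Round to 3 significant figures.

C(t) = C₀ e^(−kt) = 77.4 × e^(−0.02700 × 103) = 77.4 × e^(−2.781) = 77.4 × 0.06198 ≈ 4.80 mcg/L

4.80 mcg/L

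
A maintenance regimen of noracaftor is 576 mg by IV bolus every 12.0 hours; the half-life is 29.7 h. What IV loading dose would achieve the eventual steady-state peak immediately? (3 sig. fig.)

2360 mg

k = ln 2 / 29.7 = 0.02334 h⁻¹
Accumulation ratio R = 1 / (1 − e^(−kτ)) = 1 / (1 − e^(−0.02334×12.0)) = 1 / (1 − 0.7557) = 4.094
Loading dose = maintenance dose × R = 576 × 4.094 ≈ 2360 mg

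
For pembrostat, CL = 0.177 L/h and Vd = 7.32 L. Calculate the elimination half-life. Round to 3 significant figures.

28.7 hours

k = CL / V = 0.177 / 7.32 = 0.02418 h⁻¹
t½ = ln 2 / k = ln 2 / 0.02418 ≈ 28.7 hours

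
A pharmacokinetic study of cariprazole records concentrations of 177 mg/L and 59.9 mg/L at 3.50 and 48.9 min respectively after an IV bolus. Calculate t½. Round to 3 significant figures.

k = ln(C₁/C₂) / (t₂ − t₁) = ln(177/59.9) / (48.9 − 3.50)
  = 1.083 / 45.40 = 0.02387 min⁻¹
t½ = ln 2 / k = ln 2 / 0.02387 ≈ 29.0 minutes

29.0 minutes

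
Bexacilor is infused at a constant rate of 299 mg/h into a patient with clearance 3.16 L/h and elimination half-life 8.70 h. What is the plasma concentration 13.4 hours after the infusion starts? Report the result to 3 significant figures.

Css = rate / CL = 299 / 3.16 = 94.62 µg/mL
k = ln 2 / 8.70 = 0.07967 h⁻¹
C(t) = Css (1 − e^(−kt)) = 94.62 × (1 − e^(−1.068)) = 94.62 × 0.6562 ≈ 62.1 µg/mL

62.1 µg/mL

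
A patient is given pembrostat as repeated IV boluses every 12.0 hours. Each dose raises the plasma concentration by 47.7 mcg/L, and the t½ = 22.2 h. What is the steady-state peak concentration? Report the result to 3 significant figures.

k = ln 2 / 22.2 = 0.03122 h⁻¹
Fraction remaining after one interval: e^(−kτ) = e^(−0.03122 × 12.0) = 0.6875
R = 1 / (1 − 0.6875) = 3.200
Css,max = 47.7 × 3.200 ≈ 153 mcg/L

153 mcg/L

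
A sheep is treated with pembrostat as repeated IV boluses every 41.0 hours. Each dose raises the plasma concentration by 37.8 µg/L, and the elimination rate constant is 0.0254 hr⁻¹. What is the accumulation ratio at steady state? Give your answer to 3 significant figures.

1.55

Fraction remaining after one interval: e^(−kτ) = e^(−0.02540 × 41.0) = 0.3530
R = 1 / (1 − 0.3530) = 1 / 0.6470 ≈ 1.55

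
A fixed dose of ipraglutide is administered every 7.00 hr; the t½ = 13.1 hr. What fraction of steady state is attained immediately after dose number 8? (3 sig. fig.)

k = ln 2 / 13.1 = 0.05291 hr⁻¹
f_n = 1 − e^(−nkτ) = 1 − e^(−8 × 0.05291 × 7.00) = 1 − e^(−2.963) = 1 − 0.05166 ≈ 0.948

0.948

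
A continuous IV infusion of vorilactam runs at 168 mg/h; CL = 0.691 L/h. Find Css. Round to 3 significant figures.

Css = infusion rate / CL = 168 / 0.691 ≈ 243 µg/mL

243 µg/mL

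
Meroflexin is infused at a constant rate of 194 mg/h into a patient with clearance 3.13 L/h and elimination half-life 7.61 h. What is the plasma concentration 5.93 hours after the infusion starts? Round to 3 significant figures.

Css = rate / CL = 194 / 3.13 = 61.98 mg/L
k = ln 2 / 7.61 = 0.09108 h⁻¹
C(t) = Css (1 − e^(−kt)) = 61.98 × (1 − e^(−0.5401)) = 61.98 × 0.4173 ≈ 25.9 mg/L

25.9 mg/L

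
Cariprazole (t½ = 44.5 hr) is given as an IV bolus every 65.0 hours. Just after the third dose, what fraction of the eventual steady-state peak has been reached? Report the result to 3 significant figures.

0.952

k = ln 2 / 44.5 = 0.01558 hr⁻¹
f_n = 1 − e^(−nkτ) = 1 − e^(−3 × 0.01558 × 65.0) = 1 − e^(−3.037) = 1 − 0.04796 ≈ 0.952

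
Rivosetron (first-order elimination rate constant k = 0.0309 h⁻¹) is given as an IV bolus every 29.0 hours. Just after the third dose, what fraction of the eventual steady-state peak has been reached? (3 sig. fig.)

0.932

f_n = 1 − e^(−nkτ) = 1 − e^(−3 × 0.03090 × 29.0) = 1 − e^(−2.688) = 1 − 0.06800 ≈ 0.932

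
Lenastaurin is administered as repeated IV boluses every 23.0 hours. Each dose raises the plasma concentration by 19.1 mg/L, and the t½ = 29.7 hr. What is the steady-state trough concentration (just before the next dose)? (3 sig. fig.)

26.9 mg/L

k = ln 2 / 29.7 = 0.02334 hr⁻¹
Fraction remaining after one interval: e^(−kτ) = e^(−0.02334 × 23.0) = 0.5846
R = 1 / (1 − 0.5846) = 2.407
Css,max = 19.1 × 2.407 = 45.98 mg/L
Css,min = Css,max × e^(−kτ) = 45.98 × 0.5846 ≈ 26.9 mg/L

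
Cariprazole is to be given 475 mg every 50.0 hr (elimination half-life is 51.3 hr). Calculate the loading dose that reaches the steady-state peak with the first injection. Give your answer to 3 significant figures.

967 mg

k = ln 2 / 51.3 = 0.01351 hr⁻¹
Accumulation ratio R = 1 / (1 − e^(−kτ)) = 1 / (1 − e^(−0.01351×50.0)) = 1 / (1 − 0.5089) = 2.036
Loading dose = maintenance dose × R = 475 × 2.036 ≈ 967 mg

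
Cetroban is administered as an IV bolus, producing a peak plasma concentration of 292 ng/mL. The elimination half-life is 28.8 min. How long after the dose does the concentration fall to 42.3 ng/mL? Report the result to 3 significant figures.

k = ln 2 / 28.8 = 0.02407 min⁻¹
C(t) = C₀ e^(−kt)  ⇒  t = ln(C₀/C) / k
t = ln(292/42.3) / 0.02407 = 1.932 / 0.02407 ≈ 80.3 minutes

80.3 minutes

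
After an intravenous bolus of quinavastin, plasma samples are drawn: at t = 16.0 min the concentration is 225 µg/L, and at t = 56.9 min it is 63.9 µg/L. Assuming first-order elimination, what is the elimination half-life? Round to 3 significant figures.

k = ln(C₁/C₂) / (t₂ − t₁) = ln(225/63.9) / (56.9 − 16.0)
  = 1.259 / 40.90 = 0.03078 min⁻¹
t½ = ln 2 / k = ln 2 / 0.03078 ≈ 22.5 minutes

22.5 minutes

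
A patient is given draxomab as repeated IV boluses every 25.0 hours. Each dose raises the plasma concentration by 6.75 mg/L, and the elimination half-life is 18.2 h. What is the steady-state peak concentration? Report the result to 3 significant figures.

k = ln 2 / 18.2 = 0.03809 h⁻¹
Fraction remaining after one interval: e^(−kτ) = e^(−0.03809 × 25.0) = 0.3859
R = 1 / (1 − 0.3859) = 1.628
Css,max = 6.75 × 1.628 ≈ 11.0 mg/L

11.0 mg/L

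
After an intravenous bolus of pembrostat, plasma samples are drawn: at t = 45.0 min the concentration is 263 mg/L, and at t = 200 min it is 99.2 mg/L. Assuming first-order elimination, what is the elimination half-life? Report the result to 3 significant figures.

k = ln(C₁/C₂) / (t₂ − t₁) = ln(263/99.2) / (200 − 45.0)
  = 0.9750 / 155.0 = 0.006290 min⁻¹
t½ = ln 2 / k = ln 2 / 0.006290 ≈ 110 minutes

110 minutes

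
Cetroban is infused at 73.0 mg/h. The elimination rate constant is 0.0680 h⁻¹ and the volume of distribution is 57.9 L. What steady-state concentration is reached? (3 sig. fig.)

18.5 mg/L

CL = k · V = 0.0680 × 57.9 = 3.937 L/h
Css = rate / CL = 73.0 / 3.937 ≈ 18.5 mg/L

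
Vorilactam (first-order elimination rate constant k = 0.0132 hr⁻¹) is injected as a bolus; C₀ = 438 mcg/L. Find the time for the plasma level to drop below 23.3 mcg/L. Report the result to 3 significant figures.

C(t) = C₀ e^(−kt)  ⇒  t = ln(C₀/C) / k
t = ln(438/23.3) / 0.01320 = 2.934 / 0.01320 ≈ 222 hours

222 hours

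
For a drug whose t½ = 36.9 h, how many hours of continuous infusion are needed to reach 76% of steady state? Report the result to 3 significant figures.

k = ln 2 / 36.9 = 0.01878 h⁻¹
f = 1 − e^(−kt)  ⇒  t = −ln(1 − f) / k
t = −ln(1 − 0.76) / 0.01878 = 1.427 / 0.01878 ≈ 76.0 hours

76.0 hours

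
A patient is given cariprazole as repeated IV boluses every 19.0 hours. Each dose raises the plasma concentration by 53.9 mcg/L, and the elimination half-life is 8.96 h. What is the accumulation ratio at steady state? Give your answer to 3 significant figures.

1.30

k = ln 2 / 8.96 = 0.07736 h⁻¹
Fraction remaining after one interval: e^(−kτ) = e^(−0.07736 × 19.0) = 0.2300
R = 1 / (1 − 0.2300) = 1 / 0.7700 ≈ 1.30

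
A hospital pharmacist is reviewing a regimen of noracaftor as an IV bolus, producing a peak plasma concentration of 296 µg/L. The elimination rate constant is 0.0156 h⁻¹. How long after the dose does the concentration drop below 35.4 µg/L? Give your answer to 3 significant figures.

C(t) = C₀ e^(−kt)  ⇒  t = ln(C₀/C) / k
t = ln(296/35.4) / 0.01560 = 2.124 / 0.01560 ≈ 136 hours

136 hours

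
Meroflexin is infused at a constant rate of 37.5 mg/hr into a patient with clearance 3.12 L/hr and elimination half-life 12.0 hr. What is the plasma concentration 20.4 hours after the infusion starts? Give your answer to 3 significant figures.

Css = rate / CL = 37.5 / 3.12 = 12.02 µg/mL
k = ln 2 / 12.0 = 0.05776 hr⁻¹
C(t) = Css (1 − e^(−kt)) = 12.02 × (1 − e^(−1.178)) = 12.02 × 0.6922 ≈ 8.32 µg/mL

8.32 µg/mL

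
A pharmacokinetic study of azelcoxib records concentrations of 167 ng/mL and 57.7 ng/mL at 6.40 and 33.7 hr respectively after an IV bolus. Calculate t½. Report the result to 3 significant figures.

k = ln(C₁/C₂) / (t₂ − t₁) = ln(167/57.7) / (33.7 − 6.40)
  = 1.063 / 27.30 = 0.03893 hr⁻¹
t½ = ln 2 / k = ln 2 / 0.03893 ≈ 17.8 hours

17.8 hours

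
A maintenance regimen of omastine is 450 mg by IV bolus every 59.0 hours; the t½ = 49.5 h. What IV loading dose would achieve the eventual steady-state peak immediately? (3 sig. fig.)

800 mg

k = ln 2 / 49.5 = 0.01400 h⁻¹
Accumulation ratio R = 1 / (1 − e^(−kτ)) = 1 / (1 − e^(−0.01400×59.0)) = 1 / (1 − 0.4377) = 1.778
Loading dose = maintenance dose × R = 450 × 1.778 ≈ 800 mg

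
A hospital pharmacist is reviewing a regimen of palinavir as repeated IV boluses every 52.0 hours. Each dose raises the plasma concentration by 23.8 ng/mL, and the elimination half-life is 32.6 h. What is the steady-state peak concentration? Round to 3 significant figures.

k = ln 2 / 32.6 = 0.02126 h⁻¹
Fraction remaining after one interval: e^(−kτ) = e^(−0.02126 × 52.0) = 0.3310
R = 1 / (1 − 0.3310) = 1.495
Css,max = 23.8 × 1.495 ≈ 35.6 ng/mL

35.6 ng/mL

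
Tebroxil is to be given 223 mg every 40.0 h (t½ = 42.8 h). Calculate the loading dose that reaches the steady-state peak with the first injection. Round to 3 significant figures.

468 mg

k = ln 2 / 42.8 = 0.01620 h⁻¹
Accumulation ratio R = 1 / (1 − e^(−kτ)) = 1 / (1 − e^(−0.01620×40.0)) = 1 / (1 − 0.5232) = 2.097
Loading dose = maintenance dose × R = 223 × 2.097 ≈ 468 mg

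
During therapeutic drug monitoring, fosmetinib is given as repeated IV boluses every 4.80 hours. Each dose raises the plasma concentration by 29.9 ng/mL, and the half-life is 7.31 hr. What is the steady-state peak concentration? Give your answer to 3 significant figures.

k = ln 2 / 7.31 = 0.09482 hr⁻¹
Fraction remaining after one interval: e^(−kτ) = e^(−0.09482 × 4.80) = 0.6344
R = 1 / (1 − 0.6344) = 2.735
Css,max = 29.9 × 2.735 ≈ 81.8 ng/mL

81.8 ng/mL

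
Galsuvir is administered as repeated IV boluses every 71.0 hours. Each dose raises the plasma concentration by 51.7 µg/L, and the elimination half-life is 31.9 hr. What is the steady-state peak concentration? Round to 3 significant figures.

65.8 µg/L

k = ln 2 / 31.9 = 0.02173 hr⁻¹
Fraction remaining after one interval: e^(−kτ) = e^(−0.02173 × 71.0) = 0.2138
R = 1 / (1 − 0.2138) = 1.272
Css,max = 51.7 × 1.272 ≈ 65.8 µg/L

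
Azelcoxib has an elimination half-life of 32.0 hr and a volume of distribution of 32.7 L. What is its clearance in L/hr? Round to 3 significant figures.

k = ln 2 / t½ = ln 2 / 32.0 = 0.02166 hr⁻¹
CL = k · V = 0.02166 × 32.7 ≈ 0.708 L/hr

0.708 L/hr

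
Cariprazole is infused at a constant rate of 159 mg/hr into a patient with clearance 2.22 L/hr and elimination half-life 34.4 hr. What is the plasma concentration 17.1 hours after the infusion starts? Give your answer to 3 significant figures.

20.9 µg/mL

Css = rate / CL = 159 / 2.22 = 71.62 µg/mL
k = ln 2 / 34.4 = 0.02015 hr⁻¹
C(t) = Css (1 − e^(−kt)) = 71.62 × (1 − e^(−0.3446)) = 71.62 × 0.2915 ≈ 20.9 µg/mL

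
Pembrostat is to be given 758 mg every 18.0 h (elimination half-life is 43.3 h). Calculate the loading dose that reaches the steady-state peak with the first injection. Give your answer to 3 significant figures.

k = ln 2 / 43.3 = 0.01601 h⁻¹
Accumulation ratio R = 1 / (1 − e^(−kτ)) = 1 / (1 − e^(−0.01601×18.0)) = 1 / (1 − 0.7497) = 3.994
Loading dose = maintenance dose × R = 758 × 3.994 ≈ 3030 mg

3030 mg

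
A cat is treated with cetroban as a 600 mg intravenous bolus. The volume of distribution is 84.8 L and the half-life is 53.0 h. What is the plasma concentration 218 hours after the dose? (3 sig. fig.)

C₀ = dose / V = 600 / 84.8 = 7.075 µg/mL
k = ln 2 / 53.0 = 0.01308 h⁻¹
C(t) = C₀ e^(−kt) = 7.075 × e^(−0.01308 × 218) = 7.075 × e^(−2.851) = 7.075 × 0.05778 ≈ 0.409 µg/mL

0.409 µg/mL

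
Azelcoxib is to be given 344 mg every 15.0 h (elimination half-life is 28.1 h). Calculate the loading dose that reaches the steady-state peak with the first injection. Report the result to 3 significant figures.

k = ln 2 / 28.1 = 0.02467 h⁻¹
Accumulation ratio R = 1 / (1 − e^(−kτ)) = 1 / (1 − e^(−0.02467×15.0)) = 1 / (1 − 0.6907) = 3.233
Loading dose = maintenance dose × R = 344 × 3.233 ≈ 1110 mg

1110 mg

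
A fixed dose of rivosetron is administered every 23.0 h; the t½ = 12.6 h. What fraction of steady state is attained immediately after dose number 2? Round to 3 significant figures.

k = ln 2 / 12.6 = 0.05501 h⁻¹
f_n = 1 − e^(−nkτ) = 1 − e^(−2 × 0.05501 × 23.0) = 1 − e^(−2.531) = 1 − 0.07962 ≈ 0.920

0.920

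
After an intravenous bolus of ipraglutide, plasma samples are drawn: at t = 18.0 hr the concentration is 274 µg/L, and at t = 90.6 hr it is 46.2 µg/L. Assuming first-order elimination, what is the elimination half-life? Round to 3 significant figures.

28.3 hours

k = ln(C₁/C₂) / (t₂ − t₁) = ln(274/46.2) / (90.6 − 18.0)
  = 1.780 / 72.60 = 0.02452 hr⁻¹
t½ = ln 2 / k = ln 2 / 0.02452 ≈ 28.3 hours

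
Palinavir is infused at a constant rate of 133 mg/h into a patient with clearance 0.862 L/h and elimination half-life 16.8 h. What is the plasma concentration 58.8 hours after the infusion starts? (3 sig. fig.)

141 mg/L

Css = rate / CL = 133 / 0.862 = 154.3 mg/L
k = ln 2 / 16.8 = 0.04126 h⁻¹
C(t) = Css (1 − e^(−kt)) = 154.3 × (1 − e^(−2.426)) = 154.3 × 0.9116 ≈ 141 mg/L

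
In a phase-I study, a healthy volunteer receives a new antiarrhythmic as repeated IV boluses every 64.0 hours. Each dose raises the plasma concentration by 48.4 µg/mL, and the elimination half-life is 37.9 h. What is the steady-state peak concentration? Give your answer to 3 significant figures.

k = ln 2 / 37.9 = 0.01829 h⁻¹
Fraction remaining after one interval: e^(−kτ) = e^(−0.01829 × 64.0) = 0.3102
R = 1 / (1 − 0.3102) = 1.450
Css,max = 48.4 × 1.450 ≈ 70.2 µg/mL

70.2 µg/mL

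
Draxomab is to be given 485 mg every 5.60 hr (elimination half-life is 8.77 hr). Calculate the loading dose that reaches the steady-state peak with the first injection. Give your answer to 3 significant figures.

k = ln 2 / 8.77 = 0.07904 hr⁻¹
Accumulation ratio R = 1 / (1 − e^(−kτ)) = 1 / (1 − e^(−0.07904×5.60)) = 1 / (1 − 0.6424) = 2.796
Loading dose = maintenance dose × R = 485 × 2.796 ≈ 1360 mg

1360 mg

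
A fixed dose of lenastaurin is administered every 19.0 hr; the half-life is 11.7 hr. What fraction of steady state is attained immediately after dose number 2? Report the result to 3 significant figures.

0.895

k = ln 2 / 11.7 = 0.05924 hr⁻¹
f_n = 1 − e^(−nkτ) = 1 − e^(−2 × 0.05924 × 19.0) = 1 − e^(−2.251) = 1 − 0.1053 ≈ 0.895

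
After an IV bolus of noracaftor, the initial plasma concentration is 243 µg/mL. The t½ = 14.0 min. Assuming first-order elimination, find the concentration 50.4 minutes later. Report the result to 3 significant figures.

20.0 µg/mL

k = ln 2 / 14.0 = 0.04951 min⁻¹
C(t) = C₀ e^(−kt) = 243 × e^(−0.04951 × 50.4) = 243 × e^(−2.495) = 243 × 0.08247 ≈ 20.0 µg/mL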